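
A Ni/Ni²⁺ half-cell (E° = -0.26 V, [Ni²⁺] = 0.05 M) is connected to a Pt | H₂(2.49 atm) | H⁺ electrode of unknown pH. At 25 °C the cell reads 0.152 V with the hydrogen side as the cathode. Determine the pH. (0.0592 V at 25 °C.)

pH = 2.28

E°_cell = 0.26 V and n = 2.
log Q = n(E° − E)/0.0592 = 2×(0.26 − 0.152)/0.0592 = 3.649.
With Q = [Ni²⁺]·P(H₂) / [H⁺]^2, solving for [H⁺] gives log[H⁺] = -2.277, so pH = 2.28.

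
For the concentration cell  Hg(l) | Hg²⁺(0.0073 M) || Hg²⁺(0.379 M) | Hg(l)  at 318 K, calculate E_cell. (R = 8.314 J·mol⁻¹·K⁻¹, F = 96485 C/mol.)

0.054 V

Both half-cells are Hg²⁺/Hg, so E°_cell = 0. The concentrated side is the cathode; the cell reaction moves Hg²⁺ from high to low concentration with n = 2.
Q = [Hg²⁺]_dilute/[Hg²⁺]_conc = 0.0073/0.379 = 0.0193.
E = 0 − (RT/nF) ln Q = −((8.314×318)/(2×96485))(-3.950) = 0.0541 V.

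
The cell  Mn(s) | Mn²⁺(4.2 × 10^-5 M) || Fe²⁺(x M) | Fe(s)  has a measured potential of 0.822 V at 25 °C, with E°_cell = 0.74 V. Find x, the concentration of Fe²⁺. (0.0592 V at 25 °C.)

From the Nernst equation, log Q = n(E° − E)/0.0592 = 2(0.74 − 0.822)/0.0592 = -2.770, so Q = 0.00170.
With Q = [Mn²⁺]/[Fe²⁺] and the known concentrations, [Fe²⁺] in the denominator gives [Fe²⁺] = 0.025 M.

0.025 M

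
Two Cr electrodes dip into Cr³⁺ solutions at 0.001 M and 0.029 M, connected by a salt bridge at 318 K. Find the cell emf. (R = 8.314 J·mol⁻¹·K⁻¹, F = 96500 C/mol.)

Both half-cells are Cr³⁺/Cr, so E°_cell = 0. The concentrated side is the cathode; the cell reaction moves Cr³⁺ from high to low concentration with n = 3.
Q = [Cr³⁺]_dilute/[Cr³⁺]_conc = 0.001/0.029 = 0.0345.
E = 0 − (RT/nF) ln Q = −((8.314×318)/(3×96500))(-3.367) = 0.0307 V.

0.031 V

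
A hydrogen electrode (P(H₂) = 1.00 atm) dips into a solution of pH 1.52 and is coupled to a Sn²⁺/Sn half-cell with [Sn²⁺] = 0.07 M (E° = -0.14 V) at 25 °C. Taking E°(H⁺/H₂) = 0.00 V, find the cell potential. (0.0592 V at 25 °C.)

0.084 V

The hydrogen couple is the cathode, so E°_cell = 0.14 V; n = 2.
[H⁺] = 10^(−1.52) = 0.030 M, and Q = [Sn²⁺]·P(H₂) / [H⁺]^2 = 76.8.
E = E° − (0.0592/2) log Q = 0.14 − (0.0592/2)(1.885) = 0.084 V.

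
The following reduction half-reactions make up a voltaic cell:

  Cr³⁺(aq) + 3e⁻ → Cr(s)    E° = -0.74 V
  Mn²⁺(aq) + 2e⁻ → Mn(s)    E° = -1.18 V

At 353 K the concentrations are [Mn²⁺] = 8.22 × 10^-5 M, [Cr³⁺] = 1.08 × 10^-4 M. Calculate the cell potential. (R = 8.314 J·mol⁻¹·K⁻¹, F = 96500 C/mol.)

The Cr³⁺/Cr couple has the higher reduction potential and acts as the cathode, so E°_cell = -0.74 − (-1.18) = 0.44 V.
Balancing electrons gives n = 6; the reaction quotient is Q = [Mn²⁺]^3/[Cr³⁺]^2 = 4.76 × 10^-5.
E = E° − (RT/nF) ln Q = 0.44 − (8.314×353)/(6×96500) × (-9.952) = 0.440 + 0.050 = 0.490 V.

0.490 V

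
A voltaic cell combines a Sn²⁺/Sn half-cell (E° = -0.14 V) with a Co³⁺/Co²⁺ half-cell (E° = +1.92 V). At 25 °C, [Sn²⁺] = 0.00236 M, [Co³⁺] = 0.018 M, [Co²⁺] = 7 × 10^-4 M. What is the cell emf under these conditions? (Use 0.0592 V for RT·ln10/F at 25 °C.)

2.22 V

The Co³⁺/Co²⁺ couple has the higher reduction potential and acts as the cathode, so E°_cell = +1.92 − (-0.14) = 2.06 V.
Balancing electrons gives n = 2; the reaction quotient is Q = [Sn²⁺]·[Co²⁺]^2/[Co³⁺]^2 = 3.57 × 10^-6.
At 25 °C, E = E° − (0.0592/n) log Q = 2.06 − (0.0592/2)(-5.447) = 2.060 + 0.161 = 2.221 V.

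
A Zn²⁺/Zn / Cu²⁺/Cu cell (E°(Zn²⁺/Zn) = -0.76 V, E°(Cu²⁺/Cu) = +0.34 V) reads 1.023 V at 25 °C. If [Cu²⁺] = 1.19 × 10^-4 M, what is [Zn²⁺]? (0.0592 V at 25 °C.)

0.048 M

From the Nernst equation, log Q = n(E° − E)/0.0592 = 2(1.10 − 1.023)/0.0592 = 2.601, so Q = 399.
With Q = [Zn²⁺]/[Cu²⁺] and the known concentrations, [Zn²⁺] in the numerator gives [Zn²⁺] = 0.048 M.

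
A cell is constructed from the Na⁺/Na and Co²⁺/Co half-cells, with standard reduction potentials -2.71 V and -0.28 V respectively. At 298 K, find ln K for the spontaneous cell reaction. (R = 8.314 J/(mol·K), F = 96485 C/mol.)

ln K = 189.3

E°_cell = -0.28 − (-2.71) = 2.43 V, with n = 2 electrons transferred.
At equilibrium E = 0, so the Nernst equation gives ln K = nFE°/RT = (2)(96485)(2.43)/((8.314)(298)) = 189.26.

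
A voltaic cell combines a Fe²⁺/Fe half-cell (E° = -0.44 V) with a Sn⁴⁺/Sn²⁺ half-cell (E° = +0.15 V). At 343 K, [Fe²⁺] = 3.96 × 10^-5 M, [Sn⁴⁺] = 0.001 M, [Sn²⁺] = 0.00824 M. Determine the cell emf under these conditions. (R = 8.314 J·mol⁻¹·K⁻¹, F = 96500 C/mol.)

The Sn⁴⁺/Sn²⁺ couple has the higher reduction potential and acts as the cathode, so E°_cell = +0.15 − (-0.44) = 0.59 V.
Balancing electrons gives n = 2; the reaction quotient is Q = [Fe²⁺]·[Sn²⁺]/[Sn⁴⁺] = 3.26 × 10^-4.
E = E° − (RT/nF) ln Q = 0.59 − (8.314×343)/(2×96500) × (-8.028) = 0.590 + 0.119 = 0.709 V.

0.709 V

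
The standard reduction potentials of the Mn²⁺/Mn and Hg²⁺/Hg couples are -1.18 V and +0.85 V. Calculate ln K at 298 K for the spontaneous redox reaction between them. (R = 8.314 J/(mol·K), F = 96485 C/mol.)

E°_cell = +0.85 − (-1.18) = 2.03 V, with n = 2 electrons transferred.
At equilibrium E = 0, so the Nernst equation gives ln K = nFE°/RT = (2)(96485)(2.03)/((8.314)(298)) = 158.11.

ln K = 158.1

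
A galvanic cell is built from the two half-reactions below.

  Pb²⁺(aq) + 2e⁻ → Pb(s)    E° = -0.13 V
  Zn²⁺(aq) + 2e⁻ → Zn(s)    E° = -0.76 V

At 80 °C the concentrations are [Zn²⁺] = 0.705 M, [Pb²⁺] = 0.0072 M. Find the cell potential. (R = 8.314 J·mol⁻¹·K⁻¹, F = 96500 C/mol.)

The Pb²⁺/Pb couple has the higher reduction potential and acts as the cathode, so E°_cell = -0.13 − (-0.76) = 0.63 V.
Balancing electrons gives n = 2; the reaction quotient is Q = [Zn²⁺]/[Pb²⁺] = 97.9.
E = E° − (RT/nF) ln Q = 0.63 − (8.314×353)/(2×96500) × (4.584) = 0.630 − 0.070 = 0.560 V.

0.560 V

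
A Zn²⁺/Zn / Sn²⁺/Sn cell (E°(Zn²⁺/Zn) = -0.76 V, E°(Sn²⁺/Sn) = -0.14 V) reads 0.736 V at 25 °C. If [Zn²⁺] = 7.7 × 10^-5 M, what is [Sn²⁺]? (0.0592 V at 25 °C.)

From the Nernst equation, log Q = n(E° − E)/0.0592 = 2(0.62 − 0.736)/0.0592 = -3.919, so Q = 1.21 × 10^-4.
With Q = [Zn²⁺]/[Sn²⁺] and the known concentrations, [Sn²⁺] in the denominator gives [Sn²⁺] = 0.64 M.

0.64 M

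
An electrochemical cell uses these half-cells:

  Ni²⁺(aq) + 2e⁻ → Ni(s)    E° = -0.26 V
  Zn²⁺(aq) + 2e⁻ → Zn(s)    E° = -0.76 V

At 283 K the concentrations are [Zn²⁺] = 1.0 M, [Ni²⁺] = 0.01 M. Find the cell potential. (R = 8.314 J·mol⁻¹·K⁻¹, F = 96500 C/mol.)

The Ni²⁺/Ni couple has the higher reduction potential and acts as the cathode, so E°_cell = -0.26 − (-0.76) = 0.50 V.
Balancing electrons gives n = 2; the reaction quotient is Q = [Zn²⁺]/[Ni²⁺] = 100.
E = E° − (RT/nF) ln Q = 0.50 − (8.314×283)/(2×96500) × (4.605) = 0.500 − 0.056 = 0.444 V.

0.444 V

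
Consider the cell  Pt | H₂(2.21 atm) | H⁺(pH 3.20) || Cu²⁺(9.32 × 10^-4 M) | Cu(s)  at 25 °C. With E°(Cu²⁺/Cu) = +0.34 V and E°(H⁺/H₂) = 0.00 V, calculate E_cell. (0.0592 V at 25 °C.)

0.45 V

The Cu²⁺/Cu couple is the cathode, so E°_cell = 0.34 V; n = 2.
[H⁺] = 10^(−3.20) = 6.3 × 10^-4 M, and Q = [H⁺]^2 / ([Cu²⁺]·P(H₂)) = 1.93 × 10^-4.
E = E° − (0.0592/2) log Q = 0.34 − (0.0592/2)(-3.714) = 0.450 V.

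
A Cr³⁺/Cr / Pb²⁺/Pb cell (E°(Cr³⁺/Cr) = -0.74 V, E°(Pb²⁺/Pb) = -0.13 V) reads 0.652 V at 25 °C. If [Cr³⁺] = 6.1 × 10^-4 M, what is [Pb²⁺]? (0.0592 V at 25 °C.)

From the Nernst equation, log Q = n(E° − E)/0.0592 = 6(0.61 − 0.652)/0.0592 = -4.257, so Q = 5.54 × 10^-5.
With Q = [Cr³⁺]^2/[Pb²⁺]^3 and the known concentrations, [Pb²⁺]^3 in the denominator gives [Pb²⁺] = 0.19 M.

0.19 M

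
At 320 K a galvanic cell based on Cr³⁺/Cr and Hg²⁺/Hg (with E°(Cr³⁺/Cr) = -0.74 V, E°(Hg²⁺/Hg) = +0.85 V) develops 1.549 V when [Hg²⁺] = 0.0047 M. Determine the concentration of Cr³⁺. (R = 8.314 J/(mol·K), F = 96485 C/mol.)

From the Nernst equation, ln Q = nF(E° − E)/RT = 6×96485×(1.59 − 1.549)/(8.314×320) = 8.921, so Q = 7490.
With Q = [Cr³⁺]^2/[Hg²⁺]^3 and the known concentrations, [Cr³⁺]^2 in the numerator gives [Cr³⁺] = 0.028 M.

0.028 M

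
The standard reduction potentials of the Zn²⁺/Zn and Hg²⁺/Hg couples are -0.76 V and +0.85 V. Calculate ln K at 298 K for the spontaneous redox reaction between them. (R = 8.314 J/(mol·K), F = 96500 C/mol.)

ln K = 125.4

E°_cell = +0.85 − (-0.76) = 1.61 V, with n = 2 electrons transferred.
At equilibrium E = 0, so the Nernst equation gives ln K = nFE°/RT = (2)(96500)(1.61)/((8.314)(298)) = 125.42.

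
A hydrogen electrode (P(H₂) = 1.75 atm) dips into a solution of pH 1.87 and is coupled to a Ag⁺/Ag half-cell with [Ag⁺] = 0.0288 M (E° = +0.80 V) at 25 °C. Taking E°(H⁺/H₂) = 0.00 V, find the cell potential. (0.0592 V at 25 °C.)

The Ag⁺/Ag couple is the cathode, so E°_cell = 0.80 V; n = 2.
[H⁺] = 10^(−1.87) = 0.013 M, and Q = [H⁺]^2 / ([Ag⁺]^2·P(H₂)) = 0.125.
E = E° − (0.0592/2) log Q = 0.80 − (0.0592/2)(-0.902) = 0.827 V.

0.83 V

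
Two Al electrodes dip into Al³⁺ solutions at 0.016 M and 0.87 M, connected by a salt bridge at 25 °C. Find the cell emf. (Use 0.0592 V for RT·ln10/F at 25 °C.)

0.034 V

Both half-cells are Al³⁺/Al, so E°_cell = 0. The concentrated side is the cathode; the cell reaction moves Al³⁺ from high to low concentration with n = 3.
Q = [Al³⁺]_dilute/[Al³⁺]_conc = 0.016/0.87 = 0.0184.
E = 0 − (0.0592/3) log Q = −(0.0592/3)(-1.735) = 0.0342 V.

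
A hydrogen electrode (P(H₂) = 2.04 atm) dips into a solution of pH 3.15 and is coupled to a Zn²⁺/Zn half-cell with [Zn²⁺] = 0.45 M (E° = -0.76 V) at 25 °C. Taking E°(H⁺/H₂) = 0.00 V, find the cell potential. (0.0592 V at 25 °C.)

0.57 V

The hydrogen couple is the cathode, so E°_cell = 0.76 V; n = 2.
[H⁺] = 10^(−3.15) = 7.1 × 10^-4 M, and Q = [Zn²⁺]·P(H₂) / [H⁺]^2 = 1.83 × 10^6.
E = E° − (0.0592/2) log Q = 0.76 − (0.0592/2)(6.263) = 0.575 V.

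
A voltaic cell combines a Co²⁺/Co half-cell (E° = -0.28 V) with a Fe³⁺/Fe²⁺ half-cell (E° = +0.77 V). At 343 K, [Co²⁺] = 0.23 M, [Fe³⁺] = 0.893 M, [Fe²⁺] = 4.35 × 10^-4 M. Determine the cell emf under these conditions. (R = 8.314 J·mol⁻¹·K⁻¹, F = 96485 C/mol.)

1.30 V

The Fe³⁺/Fe²⁺ couple has the higher reduction potential and acts as the cathode, so E°_cell = +0.77 − (-0.28) = 1.05 V.
Balancing electrons gives n = 2; the reaction quotient is Q = [Co²⁺]·[Fe²⁺]^2/[Fe³⁺]^2 = 5.46 × 10^-8.
E = E° − (RT/nF) ln Q = 1.05 − (8.314×343)/(2×96485) × (-16.724) = 1.050 + 0.247 = 1.297 V.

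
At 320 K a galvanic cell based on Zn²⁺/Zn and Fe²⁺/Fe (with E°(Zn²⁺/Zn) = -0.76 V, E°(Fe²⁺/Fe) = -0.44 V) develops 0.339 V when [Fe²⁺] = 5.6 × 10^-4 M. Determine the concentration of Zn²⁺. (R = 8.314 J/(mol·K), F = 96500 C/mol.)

1.4 × 10^-4 M

From the Nernst equation, ln Q = nF(E° − E)/RT = 2×96500×(0.32 − 0.339)/(8.314×320) = -1.378, so Q = 0.252.
With Q = [Zn²⁺]/[Fe²⁺] and the known concentrations, [Zn²⁺] in the numerator gives [Zn²⁺] = 1.4 × 10^-4 M.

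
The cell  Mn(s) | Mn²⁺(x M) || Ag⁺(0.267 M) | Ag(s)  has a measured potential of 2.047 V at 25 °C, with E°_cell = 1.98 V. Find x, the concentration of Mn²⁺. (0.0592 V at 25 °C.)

3.9 × 10^-4 M

From the Nernst equation, log Q = n(E° − E)/0.0592 = 2(1.98 − 2.047)/0.0592 = -2.264, so Q = 0.00545.
With Q = [Mn²⁺]/[Ag⁺]^2 and the known concentrations, [Mn²⁺] in the numerator gives [Mn²⁺] = 3.9 × 10^-4 M.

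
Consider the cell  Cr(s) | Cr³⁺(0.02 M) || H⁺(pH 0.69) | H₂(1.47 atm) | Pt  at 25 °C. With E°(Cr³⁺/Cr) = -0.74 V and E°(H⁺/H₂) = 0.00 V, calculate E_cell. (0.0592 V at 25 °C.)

0.73 V

The hydrogen couple is the cathode, so E°_cell = 0.74 V; n = 6.
[H⁺] = 10^(−0.69) = 0.20 M, and Q = [Cr³⁺]^2·P(H₂)^3 / [H⁺]^6 = 17.5.
E = E° − (0.0592/6) log Q = 0.74 − (0.0592/6)(1.244) = 0.728 V.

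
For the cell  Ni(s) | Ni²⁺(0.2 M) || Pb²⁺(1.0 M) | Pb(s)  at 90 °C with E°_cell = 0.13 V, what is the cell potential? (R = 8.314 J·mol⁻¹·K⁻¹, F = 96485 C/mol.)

0.155 V

Balancing electrons gives n = 2; the reaction quotient is Q = [Ni²⁺]/[Pb²⁺] = 0.200.
E = E° − (RT/nF) ln Q = 0.13 − (8.314×363)/(2×96485) × (-1.609) = 0.130 + 0.025 = 0.155 V.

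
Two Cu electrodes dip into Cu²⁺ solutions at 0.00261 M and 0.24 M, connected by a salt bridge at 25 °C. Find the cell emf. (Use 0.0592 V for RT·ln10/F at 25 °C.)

0.058 V

Both half-cells are Cu²⁺/Cu, so E°_cell = 0. The concentrated side is the cathode; the cell reaction moves Cu²⁺ from high to low concentration with n = 2.
Q = [Cu²⁺]_dilute/[Cu²⁺]_conc = 0.00261/0.24 = 0.0109.
E = 0 − (0.0592/2) log Q = −(0.0592/2)(-1.964) = 0.0581 V.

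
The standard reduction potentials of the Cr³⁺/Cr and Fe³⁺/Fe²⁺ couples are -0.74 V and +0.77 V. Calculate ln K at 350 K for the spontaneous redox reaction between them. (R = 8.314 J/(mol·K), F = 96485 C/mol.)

ln K = 150.2

E°_cell = +0.77 − (-0.74) = 1.51 V, with n = 3 electrons transferred.
At equilibrium E = 0, so the Nernst equation gives ln K = nFE°/RT = (3)(96485)(1.51)/((8.314)(350)) = 150.20.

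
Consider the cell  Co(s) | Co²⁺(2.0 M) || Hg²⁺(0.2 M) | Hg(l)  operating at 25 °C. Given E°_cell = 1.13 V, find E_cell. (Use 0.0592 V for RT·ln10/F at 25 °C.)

Balancing electrons gives n = 2; the reaction quotient is Q = [Co²⁺]/[Hg²⁺] = 10.0.
At 25 °C, E = E° − (0.0592/n) log Q = 1.13 − (0.0592/2)(1.000) = 1.130 − 0.030 = 1.100 V.

1.10 V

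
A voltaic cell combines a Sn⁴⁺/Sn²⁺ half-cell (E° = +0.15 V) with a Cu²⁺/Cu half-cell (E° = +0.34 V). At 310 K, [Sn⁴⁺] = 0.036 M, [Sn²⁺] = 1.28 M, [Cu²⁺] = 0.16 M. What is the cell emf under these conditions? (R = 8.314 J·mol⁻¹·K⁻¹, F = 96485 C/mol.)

0.213 V

The Cu²⁺/Cu couple has the higher reduction potential and acts as the cathode, so E°_cell = +0.34 − (+0.15) = 0.19 V.
Balancing electrons gives n = 2; the reaction quotient is Q = [Sn⁴⁺]/([Sn²⁺]·[Cu²⁺]) = 0.176.
E = E° − (RT/nF) ln Q = 0.19 − (8.314×310)/(2×96485) × (-1.739) = 0.190 + 0.023 = 0.213 V.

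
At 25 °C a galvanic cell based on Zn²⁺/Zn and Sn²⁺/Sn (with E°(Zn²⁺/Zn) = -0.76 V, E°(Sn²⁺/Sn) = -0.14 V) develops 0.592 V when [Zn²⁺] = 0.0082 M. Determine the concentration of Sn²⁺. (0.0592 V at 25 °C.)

9.3 × 10^-4 M

From the Nernst equation, log Q = n(E° − E)/0.0592 = 2(0.62 − 0.592)/0.0592 = 0.946, so Q = 8.83.
With Q = [Zn²⁺]/[Sn²⁺] and the known concentrations, [Sn²⁺] in the denominator gives [Sn²⁺] = 9.3 × 10^-4 M.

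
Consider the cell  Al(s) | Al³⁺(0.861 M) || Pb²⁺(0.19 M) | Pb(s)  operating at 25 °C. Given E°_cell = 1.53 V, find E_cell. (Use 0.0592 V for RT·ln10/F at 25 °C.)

Balancing electrons gives n = 6; the reaction quotient is Q = [Al³⁺]^2/[Pb²⁺]^3 = 108.
At 25 °C, E = E° − (0.0592/n) log Q = 1.53 − (0.0592/6)(2.034) = 1.530 − 0.020 = 1.510 V.

1.51 V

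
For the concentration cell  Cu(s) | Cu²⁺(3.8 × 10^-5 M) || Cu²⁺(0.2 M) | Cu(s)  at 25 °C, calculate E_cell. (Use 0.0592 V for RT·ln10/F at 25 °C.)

0.11 V

Both half-cells are Cu²⁺/Cu, so E°_cell = 0. The concentrated side is the cathode; the cell reaction moves Cu²⁺ from high to low concentration with n = 2.
Q = [Cu²⁺]_dilute/[Cu²⁺]_conc = 3.8 × 10^-5/0.2 = 1.9 × 10^-4.
E = 0 − (0.0592/2) log Q = −(0.0592/2)(-3.721) = 0.1101 V.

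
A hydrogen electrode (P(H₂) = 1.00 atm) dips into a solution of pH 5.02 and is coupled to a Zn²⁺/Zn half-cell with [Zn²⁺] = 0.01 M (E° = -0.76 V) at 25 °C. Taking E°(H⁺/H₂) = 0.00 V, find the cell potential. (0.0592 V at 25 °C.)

The hydrogen couple is the cathode, so E°_cell = 0.76 V; n = 2.
[H⁺] = 10^(−5.02) = 9.5 × 10^-6 M, and Q = [Zn²⁺]·P(H₂) / [H⁺]^2 = 1.1 × 10^8.
E = E° − (0.0592/2) log Q = 0.76 − (0.0592/2)(8.040) = 0.522 V.

0.52 V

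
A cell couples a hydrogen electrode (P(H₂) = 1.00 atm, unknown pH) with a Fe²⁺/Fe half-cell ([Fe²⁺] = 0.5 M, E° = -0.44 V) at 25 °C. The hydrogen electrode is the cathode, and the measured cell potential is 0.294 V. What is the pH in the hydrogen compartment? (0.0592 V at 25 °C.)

pH = 2.62

E°_cell = 0.44 V and n = 2.
log Q = n(E° − E)/0.0592 = 2×(0.44 − 0.294)/0.0592 = 4.932.
With Q = [Fe²⁺]·P(H₂) / [H⁺]^2, solving for [H⁺] gives log[H⁺] = -2.617, so pH = 2.62.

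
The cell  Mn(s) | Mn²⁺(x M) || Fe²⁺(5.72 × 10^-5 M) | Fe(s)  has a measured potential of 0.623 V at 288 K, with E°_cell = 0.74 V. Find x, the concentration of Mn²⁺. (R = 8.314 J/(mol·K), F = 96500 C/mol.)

From the Nernst equation, ln Q = nF(E° − E)/RT = 2×96500×(0.74 − 0.623)/(8.314×288) = 9.431, so Q = 1.25 × 10^4.
With Q = [Mn²⁺]/[Fe²⁺] and the known concentrations, [Mn²⁺] in the numerator gives [Mn²⁺] = 0.71 M.

0.71 M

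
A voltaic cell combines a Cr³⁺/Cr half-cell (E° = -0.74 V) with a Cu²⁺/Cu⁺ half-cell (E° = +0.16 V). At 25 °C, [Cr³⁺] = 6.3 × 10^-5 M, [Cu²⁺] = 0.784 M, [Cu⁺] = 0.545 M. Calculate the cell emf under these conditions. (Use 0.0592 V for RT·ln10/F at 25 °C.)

0.992 V

The Cu²⁺/Cu⁺ couple has the higher reduction potential and acts as the cathode, so E°_cell = +0.16 − (-0.74) = 0.90 V.
Balancing electrons gives n = 3; the reaction quotient is Q = [Cr³⁺]·[Cu⁺]^3/[Cu²⁺]^3 = 2.12 × 10^-5.
At 25 °C, E = E° − (0.0592/n) log Q = 0.90 − (0.0592/3)(-4.674) = 0.900 + 0.092 = 0.992 V.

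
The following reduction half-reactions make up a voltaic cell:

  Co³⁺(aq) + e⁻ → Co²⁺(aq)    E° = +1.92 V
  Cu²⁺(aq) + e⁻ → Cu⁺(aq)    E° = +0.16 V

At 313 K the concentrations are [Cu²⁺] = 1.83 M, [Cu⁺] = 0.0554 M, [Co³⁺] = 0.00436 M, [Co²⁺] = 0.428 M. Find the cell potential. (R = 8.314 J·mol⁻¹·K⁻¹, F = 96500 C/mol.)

The Co³⁺/Co²⁺ couple has the higher reduction potential and acts as the cathode, so E°_cell = +1.92 − (+0.16) = 1.76 V.
Balancing electrons gives n = 1; the reaction quotient is Q = [Cu²⁺]·[Co²⁺]/([Cu⁺]·[Co³⁺]) = 3240.
E = E° − (RT/nF) ln Q = 1.76 − (8.314×313)/(1×96500) × (8.084) = 1.760 − 0.218 = 1.542 V.

1.54 V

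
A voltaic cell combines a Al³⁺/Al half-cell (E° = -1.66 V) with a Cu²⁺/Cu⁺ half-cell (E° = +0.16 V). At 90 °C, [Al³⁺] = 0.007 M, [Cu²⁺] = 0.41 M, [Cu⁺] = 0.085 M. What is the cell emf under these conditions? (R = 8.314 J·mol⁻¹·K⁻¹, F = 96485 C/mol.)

The Cu²⁺/Cu⁺ couple has the higher reduction potential and acts as the cathode, so E°_cell = +0.16 − (-1.66) = 1.82 V.
Balancing electrons gives n = 3; the reaction quotient is Q = [Al³⁺]·[Cu⁺]^3/[Cu²⁺]^3 = 6.24 × 10^-5.
E = E° − (RT/nF) ln Q = 1.82 − (8.314×363)/(3×96485) × (-9.682) = 1.820 + 0.101 = 1.921 V.

1.92 V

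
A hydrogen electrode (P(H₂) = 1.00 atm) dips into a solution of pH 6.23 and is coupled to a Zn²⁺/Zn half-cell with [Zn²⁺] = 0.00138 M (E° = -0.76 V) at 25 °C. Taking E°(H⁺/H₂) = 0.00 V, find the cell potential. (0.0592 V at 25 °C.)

0.48 V

The hydrogen couple is the cathode, so E°_cell = 0.76 V; n = 2.
[H⁺] = 10^(−6.23) = 5.9 × 10^-7 M, and Q = [Zn²⁺]·P(H₂) / [H⁺]^2 = 3.98 × 10^9.
E = E° − (0.0592/2) log Q = 0.76 − (0.0592/2)(9.600) = 0.476 V.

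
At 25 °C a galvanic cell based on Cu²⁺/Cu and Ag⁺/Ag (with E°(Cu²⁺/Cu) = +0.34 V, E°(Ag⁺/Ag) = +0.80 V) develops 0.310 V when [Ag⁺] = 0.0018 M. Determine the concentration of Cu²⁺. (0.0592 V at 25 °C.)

0.38 M

From the Nernst equation, log Q = n(E° − E)/0.0592 = 2(0.46 − 0.310)/0.0592 = 5.068, so Q = 1.17 × 10^5.
With Q = [Cu²⁺]/[Ag⁺]^2 and the known concentrations, [Cu²⁺] in the numerator gives [Cu²⁺] = 0.38 M.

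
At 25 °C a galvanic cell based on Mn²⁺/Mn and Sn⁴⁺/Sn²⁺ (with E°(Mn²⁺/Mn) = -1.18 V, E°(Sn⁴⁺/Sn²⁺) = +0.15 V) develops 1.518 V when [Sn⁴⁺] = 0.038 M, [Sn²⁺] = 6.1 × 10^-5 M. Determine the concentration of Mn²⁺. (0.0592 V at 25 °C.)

From the Nernst equation, log Q = n(E° − E)/0.0592 = 2(1.33 − 1.518)/0.0592 = -6.351, so Q = 4.45 × 10^-7.
With Q = [Mn²⁺]·[Sn²⁺]/[Sn⁴⁺] and the known concentrations, [Mn²⁺] in the numerator gives [Mn²⁺] = 2.8 × 10^-4 M.

2.8 × 10^-4 M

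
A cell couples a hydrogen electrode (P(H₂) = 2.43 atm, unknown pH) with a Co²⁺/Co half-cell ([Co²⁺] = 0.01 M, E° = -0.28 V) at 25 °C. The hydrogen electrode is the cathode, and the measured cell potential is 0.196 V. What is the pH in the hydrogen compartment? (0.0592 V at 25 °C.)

pH = 2.23

E°_cell = 0.28 V and n = 2.
log Q = n(E° − E)/0.0592 = 2×(0.28 − 0.196)/0.0592 = 2.838.
With Q = [Co²⁺]·P(H₂) / [H⁺]^2, solving for [H⁺] gives log[H⁺] = -2.226, so pH = 2.23.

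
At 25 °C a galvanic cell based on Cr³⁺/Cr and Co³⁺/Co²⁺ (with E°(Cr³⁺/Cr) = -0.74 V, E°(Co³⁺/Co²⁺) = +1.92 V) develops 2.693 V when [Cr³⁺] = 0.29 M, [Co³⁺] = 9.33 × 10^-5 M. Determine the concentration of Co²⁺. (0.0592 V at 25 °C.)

3.9 × 10^-5 M

From the Nernst equation, log Q = n(E° − E)/0.0592 = 3(2.66 − 2.693)/0.0592 = -1.672, so Q = 0.0213.
With Q = [Cr³⁺]·[Co²⁺]^3/[Co³⁺]^3 and the known concentrations, [Co²⁺]^3 in the numerator gives [Co²⁺] = 3.9 × 10^-5 M.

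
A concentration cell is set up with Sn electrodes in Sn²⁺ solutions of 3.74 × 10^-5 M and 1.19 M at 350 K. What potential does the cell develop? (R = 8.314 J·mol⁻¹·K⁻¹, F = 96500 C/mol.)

0.16 V

Both half-cells are Sn²⁺/Sn, so E°_cell = 0. The concentrated side is the cathode; the cell reaction moves Sn²⁺ from high to low concentration with n = 2.
Q = [Sn²⁺]_dilute/[Sn²⁺]_conc = 3.74 × 10^-5/1.19 = 3.14 × 10^-5.
E = 0 − (RT/nF) ln Q = −((8.314×350)/(2×96500))(-10.368) = 0.1563 V.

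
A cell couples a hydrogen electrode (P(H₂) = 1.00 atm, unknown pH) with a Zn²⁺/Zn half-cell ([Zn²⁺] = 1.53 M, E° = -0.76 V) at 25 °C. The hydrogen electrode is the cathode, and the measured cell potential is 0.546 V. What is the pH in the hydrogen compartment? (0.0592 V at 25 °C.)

pH = 3.52

E°_cell = 0.76 V and n = 2.
log Q = n(E° − E)/0.0592 = 2×(0.76 − 0.546)/0.0592 = 7.230.
With Q = [Zn²⁺]·P(H₂) / [H⁺]^2, solving for [H⁺] gives log[H⁺] = -3.523, so pH = 3.52.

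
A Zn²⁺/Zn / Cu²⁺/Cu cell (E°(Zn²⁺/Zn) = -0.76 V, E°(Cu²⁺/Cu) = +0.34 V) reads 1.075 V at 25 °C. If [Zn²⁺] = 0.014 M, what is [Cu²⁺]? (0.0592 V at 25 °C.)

From the Nernst equation, log Q = n(E° − E)/0.0592 = 2(1.10 − 1.075)/0.0592 = 0.845, so Q = 6.99.
With Q = [Zn²⁺]/[Cu²⁺] and the known concentrations, [Cu²⁺] in the denominator gives [Cu²⁺] = 0.002 M.

0.002 M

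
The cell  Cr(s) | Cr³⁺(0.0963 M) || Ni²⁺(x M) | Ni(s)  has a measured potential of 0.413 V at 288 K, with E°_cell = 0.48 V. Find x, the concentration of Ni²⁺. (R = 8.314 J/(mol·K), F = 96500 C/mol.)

9.5 × 10^-4 M

From the Nernst equation, ln Q = nF(E° − E)/RT = 6×96500×(0.48 − 0.413)/(8.314×288) = 16.201, so Q = 1.09 × 10^7.
With Q = [Cr³⁺]^2/[Ni²⁺]^3 and the known concentrations, [Ni²⁺]^3 in the denominator gives [Ni²⁺] = 9.5 × 10^-4 M.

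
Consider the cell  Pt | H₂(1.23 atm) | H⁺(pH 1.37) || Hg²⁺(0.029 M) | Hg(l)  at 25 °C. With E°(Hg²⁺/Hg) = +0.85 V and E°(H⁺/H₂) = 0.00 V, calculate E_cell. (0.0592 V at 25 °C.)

The Hg²⁺/Hg couple is the cathode, so E°_cell = 0.85 V; n = 2.
[H⁺] = 10^(−1.37) = 0.043 M, and Q = [H⁺]^2 / ([Hg²⁺]·P(H₂)) = 0.0510.
E = E° − (0.0592/2) log Q = 0.85 − (0.0592/2)(-1.292) = 0.888 V.

0.89 V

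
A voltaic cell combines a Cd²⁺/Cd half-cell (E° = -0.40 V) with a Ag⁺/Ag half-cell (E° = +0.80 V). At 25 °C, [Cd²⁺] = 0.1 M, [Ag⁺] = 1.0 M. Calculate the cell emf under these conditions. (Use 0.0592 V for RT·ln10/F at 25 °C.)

1.23 V

The Ag⁺/Ag couple has the higher reduction potential and acts as the cathode, so E°_cell = +0.80 − (-0.40) = 1.20 V.
Balancing electrons gives n = 2; the reaction quotient is Q = [Cd²⁺]/[Ag⁺]^2 = 0.100.
At 25 °C, E = E° − (0.0592/n) log Q = 1.20 − (0.0592/2)(-1.000) = 1.200 + 0.030 = 1.230 V.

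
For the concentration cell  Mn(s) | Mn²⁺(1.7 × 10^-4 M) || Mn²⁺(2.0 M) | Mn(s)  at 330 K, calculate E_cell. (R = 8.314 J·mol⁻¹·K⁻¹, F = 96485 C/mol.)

Both half-cells are Mn²⁺/Mn, so E°_cell = 0. The concentrated side is the cathode; the cell reaction moves Mn²⁺ from high to low concentration with n = 2.
Q = [Mn²⁺]_dilute/[Mn²⁺]_conc = 1.7 × 10^-4/2.0 = 8.5 × 10^-5.
E = 0 − (RT/nF) ln Q = −((8.314×330)/(2×96485))(-9.373) = 0.1333 V.

0.13 V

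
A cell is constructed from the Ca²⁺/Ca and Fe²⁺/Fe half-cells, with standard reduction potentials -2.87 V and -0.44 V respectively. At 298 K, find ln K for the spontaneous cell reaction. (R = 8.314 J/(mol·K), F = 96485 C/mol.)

ln K = 189.3

E°_cell = -0.44 − (-2.87) = 2.43 V, with n = 2 electrons transferred.
At equilibrium E = 0, so the Nernst equation gives ln K = nFE°/RT = (2)(96485)(2.43)/((8.314)(298)) = 189.26.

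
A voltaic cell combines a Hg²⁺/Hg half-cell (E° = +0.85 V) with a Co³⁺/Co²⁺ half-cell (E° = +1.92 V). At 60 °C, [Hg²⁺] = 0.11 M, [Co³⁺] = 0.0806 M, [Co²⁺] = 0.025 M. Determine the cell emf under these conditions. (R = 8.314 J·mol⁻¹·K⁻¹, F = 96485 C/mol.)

The Co³⁺/Co²⁺ couple has the higher reduction potential and acts as the cathode, so E°_cell = +1.92 − (+0.85) = 1.07 V.
Balancing electrons gives n = 2; the reaction quotient is Q = [Hg²⁺]·[Co²⁺]^2/[Co³⁺]^2 = 0.0106.
E = E° − (RT/nF) ln Q = 1.07 − (8.314×333)/(2×96485) × (-4.549) = 1.070 + 0.065 = 1.135 V.

1.14 V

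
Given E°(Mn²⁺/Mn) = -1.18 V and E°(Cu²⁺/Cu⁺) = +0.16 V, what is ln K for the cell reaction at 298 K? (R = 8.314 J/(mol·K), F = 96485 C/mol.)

E°_cell = +0.16 − (-1.18) = 1.34 V, with n = 2 electrons transferred.
At equilibrium E = 0, so the Nernst equation gives ln K = nFE°/RT = (2)(96485)(1.34)/((8.314)(298)) = 104.37.

ln K = 104.4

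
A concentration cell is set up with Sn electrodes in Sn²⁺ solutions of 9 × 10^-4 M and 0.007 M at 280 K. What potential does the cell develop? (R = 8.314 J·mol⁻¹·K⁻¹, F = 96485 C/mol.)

0.025 V

Both half-cells are Sn²⁺/Sn, so E°_cell = 0. The concentrated side is the cathode; the cell reaction moves Sn²⁺ from high to low concentration with n = 2.
Q = [Sn²⁺]_dilute/[Sn²⁺]_conc = 9 × 10^-4/0.007 = 0.129.
E = 0 − (RT/nF) ln Q = −((8.314×280)/(2×96485))(-2.051) = 0.0247 V.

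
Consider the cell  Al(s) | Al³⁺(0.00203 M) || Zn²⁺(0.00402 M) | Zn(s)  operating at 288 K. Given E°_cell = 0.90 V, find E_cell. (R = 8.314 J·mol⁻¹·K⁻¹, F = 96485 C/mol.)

0.883 V

Balancing electrons gives n = 6; the reaction quotient is Q = [Al³⁺]^2/[Zn²⁺]^3 = 63.4.
E = E° − (RT/nF) ln Q = 0.90 − (8.314×288)/(6×96485) × (4.150) = 0.900 − 0.017 = 0.883 V.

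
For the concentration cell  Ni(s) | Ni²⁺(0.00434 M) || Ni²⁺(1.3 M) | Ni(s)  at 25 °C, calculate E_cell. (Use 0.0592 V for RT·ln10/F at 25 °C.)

Both half-cells are Ni²⁺/Ni, so E°_cell = 0. The concentrated side is the cathode; the cell reaction moves Ni²⁺ from high to low concentration with n = 2.
Q = [Ni²⁺]_dilute/[Ni²⁺]_conc = 0.00434/1.3 = 0.00334.
E = 0 − (0.0592/2) log Q = −(0.0592/2)(-2.476) = 0.0733 V.

0.073 V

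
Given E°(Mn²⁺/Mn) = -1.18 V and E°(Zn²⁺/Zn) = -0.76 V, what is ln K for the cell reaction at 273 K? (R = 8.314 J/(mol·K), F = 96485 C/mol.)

E°_cell = -0.76 − (-1.18) = 0.42 V, with n = 2 electrons transferred.
At equilibrium E = 0, so the Nernst equation gives ln K = nFE°/RT = (2)(96485)(0.42)/((8.314)(273)) = 35.71.

ln K = 35.7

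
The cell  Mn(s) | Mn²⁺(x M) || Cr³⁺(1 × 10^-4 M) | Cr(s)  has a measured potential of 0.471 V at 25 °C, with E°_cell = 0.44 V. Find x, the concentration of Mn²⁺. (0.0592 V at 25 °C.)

1.9 × 10^-4 M

From the Nernst equation, log Q = n(E° − E)/0.0592 = 6(0.44 − 0.471)/0.0592 = -3.142, so Q = 7.21 × 10^-4.
With Q = [Mn²⁺]^3/[Cr³⁺]^2 and the known concentrations, [Mn²⁺]^3 in the numerator gives [Mn²⁺] = 1.9 × 10^-4 M.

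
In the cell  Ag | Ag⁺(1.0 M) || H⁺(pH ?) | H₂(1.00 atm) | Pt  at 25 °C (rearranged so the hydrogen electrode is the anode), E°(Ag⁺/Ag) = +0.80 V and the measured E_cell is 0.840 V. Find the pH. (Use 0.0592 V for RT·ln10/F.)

pH = 0.68

E°_cell = 0.80 V and n = 2.
log Q = n(E° − E)/0.0592 = 2×(0.80 − 0.840)/0.0592 = -1.351.
With Q = [H⁺]^2 / ([Ag⁺]^2·P(H₂)), solving for [H⁺] gives log[H⁺] = -0.676, so pH = 0.68.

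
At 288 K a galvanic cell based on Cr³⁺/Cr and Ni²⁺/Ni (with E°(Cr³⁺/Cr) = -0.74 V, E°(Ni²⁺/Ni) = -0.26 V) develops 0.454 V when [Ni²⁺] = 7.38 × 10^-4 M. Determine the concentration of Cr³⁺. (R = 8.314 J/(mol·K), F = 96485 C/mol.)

From the Nernst equation, ln Q = nF(E° − E)/RT = 6×96485×(0.48 − 0.454)/(8.314×288) = 6.286, so Q = 537.
With Q = [Cr³⁺]^2/[Ni²⁺]^3 and the known concentrations, [Cr³⁺]^2 in the numerator gives [Cr³⁺] = 4.6 × 10^-4 M.

4.6 × 10^-4 M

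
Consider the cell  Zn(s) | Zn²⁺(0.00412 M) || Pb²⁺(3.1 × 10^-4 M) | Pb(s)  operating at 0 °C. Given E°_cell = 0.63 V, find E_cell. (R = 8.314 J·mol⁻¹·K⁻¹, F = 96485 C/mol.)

Balancing electrons gives n = 2; the reaction quotient is Q = [Zn²⁺]/[Pb²⁺] = 13.3.
E = E° − (RT/nF) ln Q = 0.63 − (8.314×273)/(2×96485) × (2.587) = 0.630 − 0.030 = 0.600 V.

0.600 V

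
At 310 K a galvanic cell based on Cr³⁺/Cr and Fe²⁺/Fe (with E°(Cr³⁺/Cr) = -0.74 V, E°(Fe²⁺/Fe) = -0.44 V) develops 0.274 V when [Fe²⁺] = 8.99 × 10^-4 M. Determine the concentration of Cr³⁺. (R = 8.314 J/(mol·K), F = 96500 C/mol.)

5 × 10^-4 M

From the Nernst equation, ln Q = nF(E° − E)/RT = 6×96500×(0.30 − 0.274)/(8.314×310) = 5.841, so Q = 344.
With Q = [Cr³⁺]^2/[Fe²⁺]^3 and the known concentrations, [Cr³⁺]^2 in the numerator gives [Cr³⁺] = 5 × 10^-4 M.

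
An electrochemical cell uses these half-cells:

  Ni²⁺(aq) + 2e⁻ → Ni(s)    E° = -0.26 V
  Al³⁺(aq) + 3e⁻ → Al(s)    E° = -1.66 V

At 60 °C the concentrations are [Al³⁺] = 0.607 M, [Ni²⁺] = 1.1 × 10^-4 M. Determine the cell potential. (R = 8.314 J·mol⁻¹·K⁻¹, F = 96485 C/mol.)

1.27 V

The Ni²⁺/Ni couple has the higher reduction potential and acts as the cathode, so E°_cell = -0.26 − (-1.66) = 1.40 V.
Balancing electrons gives n = 6; the reaction quotient is Q = [Al³⁺]^2/[Ni²⁺]^3 = 2.77 × 10^11.
E = E° − (RT/nF) ln Q = 1.40 − (8.314×333)/(6×96485) × (26.347) = 1.400 − 0.126 = 1.274 V.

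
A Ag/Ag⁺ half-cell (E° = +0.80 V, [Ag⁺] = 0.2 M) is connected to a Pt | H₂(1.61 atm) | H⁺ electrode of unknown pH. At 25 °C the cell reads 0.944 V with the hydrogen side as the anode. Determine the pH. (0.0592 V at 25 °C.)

pH = 3.03

E°_cell = 0.80 V and n = 2.
log Q = n(E° − E)/0.0592 = 2×(0.80 − 0.944)/0.0592 = -4.865.
With Q = [H⁺]^2 / ([Ag⁺]^2·P(H₂)), solving for [H⁺] gives log[H⁺] = -3.028, so pH = 3.03.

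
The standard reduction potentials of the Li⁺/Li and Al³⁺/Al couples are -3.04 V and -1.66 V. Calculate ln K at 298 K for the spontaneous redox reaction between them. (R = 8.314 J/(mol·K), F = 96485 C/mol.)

ln K = 161.2

E°_cell = -1.66 − (-3.04) = 1.38 V, with n = 3 electrons transferred.
At equilibrium E = 0, so the Nernst equation gives ln K = nFE°/RT = (3)(96485)(1.38)/((8.314)(298)) = 161.23.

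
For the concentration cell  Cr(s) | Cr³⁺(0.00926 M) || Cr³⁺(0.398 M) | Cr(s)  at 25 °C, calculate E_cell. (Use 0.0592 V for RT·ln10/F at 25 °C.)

0.032 V

Both half-cells are Cr³⁺/Cr, so E°_cell = 0. The concentrated side is the cathode; the cell reaction moves Cr³⁺ from high to low concentration with n = 3.
Q = [Cr³⁺]_dilute/[Cr³⁺]_conc = 0.00926/0.398 = 0.0233.
E = 0 − (0.0592/3) log Q = −(0.0592/3)(-1.633) = 0.0322 V.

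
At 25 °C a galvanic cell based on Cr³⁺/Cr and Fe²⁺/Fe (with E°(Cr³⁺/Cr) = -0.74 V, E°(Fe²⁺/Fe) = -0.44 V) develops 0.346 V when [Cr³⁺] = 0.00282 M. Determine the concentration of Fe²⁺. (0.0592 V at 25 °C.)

0.71 M

From the Nernst equation, log Q = n(E° − E)/0.0592 = 6(0.30 − 0.346)/0.0592 = -4.662, so Q = 2.18 × 10^-5.
With Q = [Cr³⁺]^2/[Fe²⁺]^3 and the known concentrations, [Fe²⁺]^3 in the denominator gives [Fe²⁺] = 0.71 M.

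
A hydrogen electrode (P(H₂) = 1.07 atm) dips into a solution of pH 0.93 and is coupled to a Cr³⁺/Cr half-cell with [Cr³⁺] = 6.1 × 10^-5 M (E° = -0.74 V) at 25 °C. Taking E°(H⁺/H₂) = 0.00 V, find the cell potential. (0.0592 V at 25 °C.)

0.77 V

The hydrogen couple is the cathode, so E°_cell = 0.74 V; n = 6.
[H⁺] = 10^(−0.93) = 0.12 M, and Q = [Cr³⁺]^2·P(H₂)^3 / [H⁺]^6 = 0.00173.
E = E° − (0.0592/6) log Q = 0.74 − (0.0592/6)(-2.761) = 0.767 V.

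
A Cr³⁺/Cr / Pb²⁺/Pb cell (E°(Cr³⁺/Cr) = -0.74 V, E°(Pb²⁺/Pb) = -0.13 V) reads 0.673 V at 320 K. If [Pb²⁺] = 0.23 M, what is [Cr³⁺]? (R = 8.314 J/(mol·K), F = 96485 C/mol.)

1.2 × 10^-4 M

From the Nernst equation, ln Q = nF(E° − E)/RT = 6×96485×(0.61 − 0.673)/(8.314×320) = -13.709, so Q = 1.11 × 10^-6.
With Q = [Cr³⁺]^2/[Pb²⁺]^3 and the known concentrations, [Cr³⁺]^2 in the numerator gives [Cr³⁺] = 1.2 × 10^-4 M.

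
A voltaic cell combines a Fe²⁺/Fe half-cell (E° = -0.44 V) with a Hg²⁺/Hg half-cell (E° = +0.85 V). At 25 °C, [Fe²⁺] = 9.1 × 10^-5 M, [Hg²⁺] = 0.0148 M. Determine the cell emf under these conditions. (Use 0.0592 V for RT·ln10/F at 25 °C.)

The Hg²⁺/Hg couple has the higher reduction potential and acts as the cathode, so E°_cell = +0.85 − (-0.44) = 1.29 V.
Balancing electrons gives n = 2; the reaction quotient is Q = [Fe²⁺]/[Hg²⁺] = 0.00615.
At 25 °C, E = E° − (0.0592/n) log Q = 1.29 − (0.0592/2)(-2.211) = 1.290 + 0.065 = 1.355 V.

1.36 V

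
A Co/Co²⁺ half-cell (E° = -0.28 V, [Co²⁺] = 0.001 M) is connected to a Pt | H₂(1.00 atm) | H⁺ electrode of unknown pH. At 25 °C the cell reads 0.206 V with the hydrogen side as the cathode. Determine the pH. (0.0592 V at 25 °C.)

pH = 2.75

E°_cell = 0.28 V and n = 2.
log Q = n(E° − E)/0.0592 = 2×(0.28 − 0.206)/0.0592 = 2.500.
With Q = [Co²⁺]·P(H₂) / [H⁺]^2, solving for [H⁺] gives log[H⁺] = -2.750, so pH = 2.75.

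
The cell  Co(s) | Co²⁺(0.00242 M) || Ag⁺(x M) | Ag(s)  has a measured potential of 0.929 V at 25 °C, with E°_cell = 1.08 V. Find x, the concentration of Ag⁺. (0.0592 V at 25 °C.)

1.4 × 10^-4 M

From the Nernst equation, log Q = n(E° − E)/0.0592 = 2(1.08 − 0.929)/0.0592 = 5.101, so Q = 1.26 × 10^5.
With Q = [Co²⁺]/[Ag⁺]^2 and the known concentrations, [Ag⁺]^2 in the denominator gives [Ag⁺] = 1.4 × 10^-4 M.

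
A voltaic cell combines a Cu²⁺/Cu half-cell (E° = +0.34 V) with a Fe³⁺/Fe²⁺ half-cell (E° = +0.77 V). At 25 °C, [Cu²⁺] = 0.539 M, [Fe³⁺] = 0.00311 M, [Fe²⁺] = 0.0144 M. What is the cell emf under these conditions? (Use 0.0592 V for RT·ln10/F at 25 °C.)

The Fe³⁺/Fe²⁺ couple has the higher reduction potential and acts as the cathode, so E°_cell = +0.77 − (+0.34) = 0.43 V.
Balancing electrons gives n = 2; the reaction quotient is Q = [Cu²⁺]·[Fe²⁺]^2/[Fe³⁺]^2 = 11.6.
At 25 °C, E = E° − (0.0592/n) log Q = 0.43 − (0.0592/2)(1.063) = 0.430 − 0.031 = 0.399 V.

0.399 V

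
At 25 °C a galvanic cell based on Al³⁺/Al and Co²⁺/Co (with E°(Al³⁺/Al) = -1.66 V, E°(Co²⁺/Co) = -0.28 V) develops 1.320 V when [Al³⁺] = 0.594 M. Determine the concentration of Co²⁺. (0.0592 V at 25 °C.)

0.0066 M

From the Nernst equation, log Q = n(E° − E)/0.0592 = 6(1.38 − 1.320)/0.0592 = 6.081, so Q = 1.21 × 10^6.
With Q = [Al³⁺]^2/[Co²⁺]^3 and the known concentrations, [Co²⁺]^3 in the denominator gives [Co²⁺] = 0.0066 M.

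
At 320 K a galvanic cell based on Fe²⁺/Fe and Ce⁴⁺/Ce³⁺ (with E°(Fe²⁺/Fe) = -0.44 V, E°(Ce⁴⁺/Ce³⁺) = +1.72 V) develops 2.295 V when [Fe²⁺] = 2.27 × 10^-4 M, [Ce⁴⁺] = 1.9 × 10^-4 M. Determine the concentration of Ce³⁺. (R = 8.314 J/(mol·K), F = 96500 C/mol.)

9.4 × 10^-5 M

From the Nernst equation, ln Q = nF(E° − E)/RT = 2×96500×(2.16 − 2.295)/(8.314×320) = -9.793, so Q = 5.58 × 10^-5.
With Q = [Fe²⁺]·[Ce³⁺]^2/[Ce⁴⁺]^2 and the known concentrations, [Ce³⁺]^2 in the numerator gives [Ce³⁺] = 9.4 × 10^-5 M.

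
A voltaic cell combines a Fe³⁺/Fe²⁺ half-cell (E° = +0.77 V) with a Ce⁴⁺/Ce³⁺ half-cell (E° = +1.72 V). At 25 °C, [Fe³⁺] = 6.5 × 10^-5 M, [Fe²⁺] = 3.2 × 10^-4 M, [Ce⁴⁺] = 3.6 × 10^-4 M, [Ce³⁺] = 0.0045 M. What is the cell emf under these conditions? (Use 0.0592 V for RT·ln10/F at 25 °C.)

0.926 V

The Ce⁴⁺/Ce³⁺ couple has the higher reduction potential and acts as the cathode, so E°_cell = +1.72 − (+0.77) = 0.95 V.
Balancing electrons gives n = 1; the reaction quotient is Q = [Fe³⁺]·[Ce³⁺]/([Fe²⁺]·[Ce⁴⁺]) = 2.54.
At 25 °C, E = E° − (0.0592/n) log Q = 0.95 − (0.0592/1)(0.405) = 0.950 − 0.024 = 0.926 V.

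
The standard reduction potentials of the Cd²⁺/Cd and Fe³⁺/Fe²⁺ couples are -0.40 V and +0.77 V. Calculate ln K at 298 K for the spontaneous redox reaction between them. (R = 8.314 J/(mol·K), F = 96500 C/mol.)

E°_cell = +0.77 − (-0.40) = 1.17 V, with n = 2 electrons transferred.
At equilibrium E = 0, so the Nernst equation gives ln K = nFE°/RT = (2)(96500)(1.17)/((8.314)(298)) = 91.14.

ln K = 91.1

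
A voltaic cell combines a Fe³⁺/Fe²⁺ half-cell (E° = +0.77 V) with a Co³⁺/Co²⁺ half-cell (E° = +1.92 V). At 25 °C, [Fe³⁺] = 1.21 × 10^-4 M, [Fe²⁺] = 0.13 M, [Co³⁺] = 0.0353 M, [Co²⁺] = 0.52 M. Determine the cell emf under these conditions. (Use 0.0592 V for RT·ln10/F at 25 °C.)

The Co³⁺/Co²⁺ couple has the higher reduction potential and acts as the cathode, so E°_cell = +1.92 − (+0.77) = 1.15 V.
Balancing electrons gives n = 1; the reaction quotient is Q = [Fe³⁺]·[Co²⁺]/([Fe²⁺]·[Co³⁺]) = 0.0137.
At 25 °C, E = E° − (0.0592/n) log Q = 1.15 − (0.0592/1)(-1.863) = 1.150 + 0.110 = 1.260 V.

1.26 V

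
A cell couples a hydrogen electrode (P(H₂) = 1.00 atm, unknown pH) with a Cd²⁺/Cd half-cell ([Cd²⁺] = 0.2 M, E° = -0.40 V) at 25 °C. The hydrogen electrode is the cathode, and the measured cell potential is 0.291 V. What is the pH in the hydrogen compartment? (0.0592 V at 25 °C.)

pH = 2.19

E°_cell = 0.40 V and n = 2.
log Q = n(E° − E)/0.0592 = 2×(0.40 − 0.291)/0.0592 = 3.682.
With Q = [Cd²⁺]·P(H₂) / [H⁺]^2, solving for [H⁺] gives log[H⁺] = -2.191, so pH = 2.19.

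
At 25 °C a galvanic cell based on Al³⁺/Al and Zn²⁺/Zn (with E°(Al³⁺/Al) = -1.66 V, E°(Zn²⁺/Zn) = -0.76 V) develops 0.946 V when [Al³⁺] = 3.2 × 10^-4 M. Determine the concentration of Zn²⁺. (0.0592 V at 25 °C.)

From the Nernst equation, log Q = n(E° − E)/0.0592 = 6(0.90 − 0.946)/0.0592 = -4.662, so Q = 2.18 × 10^-5.
With Q = [Al³⁺]^2/[Zn²⁺]^3 and the known concentrations, [Zn²⁺]^3 in the denominator gives [Zn²⁺] = 0.17 M.

0.17 M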